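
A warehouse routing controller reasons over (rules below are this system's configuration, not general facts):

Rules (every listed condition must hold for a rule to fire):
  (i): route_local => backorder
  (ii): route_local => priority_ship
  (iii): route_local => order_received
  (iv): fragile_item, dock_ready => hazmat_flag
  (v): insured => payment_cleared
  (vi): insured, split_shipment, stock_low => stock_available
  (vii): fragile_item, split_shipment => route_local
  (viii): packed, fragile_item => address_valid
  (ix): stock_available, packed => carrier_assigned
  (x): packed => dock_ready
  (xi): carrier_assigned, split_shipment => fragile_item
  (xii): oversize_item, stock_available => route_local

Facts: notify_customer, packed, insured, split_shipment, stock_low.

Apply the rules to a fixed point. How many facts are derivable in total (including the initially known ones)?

Round 1: (v) [insured => payment_cleared]; (vi) [insured, split_shipment, stock_low => stock_available]; (x) [packed => dock_ready]. Adds payment_cleared, stock_available, dock_ready.
Round 2: (ix) [stock_available, packed => carrier_assigned]. Adds carrier_assigned.
Round 3: (xi) [carrier_assigned, split_shipment => fragile_item]. Adds fragile_item.
Round 4: (iv) [fragile_item, dock_ready => hazmat_flag]; (vii) [fragile_item, split_shipment => route_local]; (viii) [packed, fragile_item => address_valid]. Adds hazmat_flag, route_local, address_valid.
Round 5: (i) [route_local => backorder]; (ii) [route_local => priority_ship]; (iii) [route_local => order_received]. Adds backorder, priority_ship, order_received.
Closure: {address_valid, backorder, carrier_assigned, dock_ready, fragile_item, hazmat_flag, insured, notify_customer, order_received, packed, payment_cleared, priority_ship, route_local, split_shipment, stock_available, stock_low} — 16 facts.

16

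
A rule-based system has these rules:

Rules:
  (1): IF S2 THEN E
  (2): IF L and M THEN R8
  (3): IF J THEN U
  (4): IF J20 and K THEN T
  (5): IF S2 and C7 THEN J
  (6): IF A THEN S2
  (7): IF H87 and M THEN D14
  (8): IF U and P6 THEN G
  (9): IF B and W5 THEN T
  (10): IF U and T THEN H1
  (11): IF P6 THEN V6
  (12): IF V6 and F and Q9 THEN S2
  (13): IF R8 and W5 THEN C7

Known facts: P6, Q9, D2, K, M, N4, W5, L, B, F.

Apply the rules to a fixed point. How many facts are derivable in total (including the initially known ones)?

Round 1: (2) [IF L and M THEN R8]; (9) [IF B and W5 THEN T]; (11) [IF P6 THEN V6]. Adds R8, T, V6.
Round 2: (12) [IF V6 and F and Q9 THEN S2]; (13) [IF R8 and W5 THEN C7]. Adds S2, C7.
Round 3: (1) [IF S2 THEN E]; (5) [IF S2 and C7 THEN J]. Adds E, J.
Round 4: (3) [IF J THEN U]. Adds U.
Round 5: (8) [IF U and P6 THEN G]; (10) [IF U and T THEN H1]. Adds G, H1.
Closure: {B, C7, D2, E, F, G, H1, J, K, L, M, N4, P6, Q9, R8, S2, T, U, V6, W5} — 20 facts.

20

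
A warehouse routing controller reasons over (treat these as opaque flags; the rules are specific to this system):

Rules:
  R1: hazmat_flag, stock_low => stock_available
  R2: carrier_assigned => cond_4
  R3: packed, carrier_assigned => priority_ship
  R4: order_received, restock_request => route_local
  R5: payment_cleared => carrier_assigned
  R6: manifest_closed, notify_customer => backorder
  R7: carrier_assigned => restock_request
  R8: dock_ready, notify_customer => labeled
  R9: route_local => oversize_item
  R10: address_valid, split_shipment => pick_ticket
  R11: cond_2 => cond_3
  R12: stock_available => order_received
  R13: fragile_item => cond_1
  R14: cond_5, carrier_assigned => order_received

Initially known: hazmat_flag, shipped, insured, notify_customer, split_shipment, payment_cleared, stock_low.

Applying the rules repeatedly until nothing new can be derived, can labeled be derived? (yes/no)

no

Round 1 — R1, R5, derive stock_available, carrier_assigned.
Round 2 — R2, R7, R12, derive cond_4, restock_request, order_received.
Round 3 — R4, derive route_local.
Round 4 — R9, derive oversize_item.
Fixed point reached. labeled is concluded only by R8; R8 needs dock_ready (never derived).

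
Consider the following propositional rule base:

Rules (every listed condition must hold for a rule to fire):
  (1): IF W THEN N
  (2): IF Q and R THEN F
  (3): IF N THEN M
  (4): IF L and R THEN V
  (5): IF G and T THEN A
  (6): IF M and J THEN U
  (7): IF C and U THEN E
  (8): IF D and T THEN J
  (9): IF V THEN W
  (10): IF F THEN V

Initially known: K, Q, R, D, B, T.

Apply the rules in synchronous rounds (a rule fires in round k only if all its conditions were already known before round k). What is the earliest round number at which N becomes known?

Round 1: (2) [IF Q and R THEN F]; (8) [IF D and T THEN J]. Adds F, J.
Round 2: (10) [IF F THEN V]. Adds V.
Round 3: (9) [IF V THEN W]. Adds W.
Round 4: (1) [IF W THEN N]. Adds N.
N first appears in round 4.

4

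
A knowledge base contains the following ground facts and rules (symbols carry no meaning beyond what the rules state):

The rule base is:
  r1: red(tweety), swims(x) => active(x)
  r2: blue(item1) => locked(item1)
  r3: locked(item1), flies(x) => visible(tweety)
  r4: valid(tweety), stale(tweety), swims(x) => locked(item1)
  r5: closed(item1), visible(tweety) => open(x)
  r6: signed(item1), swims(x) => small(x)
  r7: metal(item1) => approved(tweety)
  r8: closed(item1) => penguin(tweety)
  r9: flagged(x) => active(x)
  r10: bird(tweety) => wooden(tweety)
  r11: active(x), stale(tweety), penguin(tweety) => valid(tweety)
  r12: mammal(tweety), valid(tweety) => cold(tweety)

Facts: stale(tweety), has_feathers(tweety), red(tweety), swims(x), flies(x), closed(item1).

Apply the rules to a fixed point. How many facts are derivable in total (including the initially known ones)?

Round 1: r1 [red(tweety), swims(x) => active(x)]; r8 [closed(item1) => penguin(tweety)]. New: active(x), penguin(tweety).
Round 2: r11 [active(x), stale(tweety), penguin(tweety) => valid(tweety)]. New: valid(tweety).
Round 3: r4 [valid(tweety), stale(tweety), swims(x) => locked(item1)]. New: locked(item1).
Round 4: r3 [locked(item1), flies(x) => visible(tweety)]. New: visible(tweety).
Round 5: r5 [closed(item1), visible(tweety) => open(x)]. New: open(x).
Closure: {active(x), closed(item1), flies(x), has_feathers(tweety), locked(item1), open(x), penguin(tweety), red(tweety), stale(tweety), swims(x), valid(tweety), visible(tweety)} — 12 facts.

12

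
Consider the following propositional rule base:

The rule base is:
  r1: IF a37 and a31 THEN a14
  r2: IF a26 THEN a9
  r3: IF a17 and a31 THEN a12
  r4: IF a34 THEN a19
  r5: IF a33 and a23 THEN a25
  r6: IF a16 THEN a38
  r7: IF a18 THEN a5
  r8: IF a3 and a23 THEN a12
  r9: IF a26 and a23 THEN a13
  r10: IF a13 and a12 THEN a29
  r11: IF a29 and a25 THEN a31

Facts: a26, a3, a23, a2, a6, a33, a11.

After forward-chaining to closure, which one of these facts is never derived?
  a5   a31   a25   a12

Round 1: r2 [IF a26 THEN a9]; r5 [IF a33 and a23 THEN a25]; r8 [IF a3 and a23 THEN a12]; r9 [IF a26 and a23 THEN a13]. Adds a9, a25, a12, a13.
Round 2: r10 [IF a13 and a12 THEN a29]. Adds a29.
Round 3: r11 [IF a29 and a25 THEN a31]. Adds a31.
Derived: a25 (round 1), a12 (round 1), a31 (round 3). a5 never appears in any round.

a5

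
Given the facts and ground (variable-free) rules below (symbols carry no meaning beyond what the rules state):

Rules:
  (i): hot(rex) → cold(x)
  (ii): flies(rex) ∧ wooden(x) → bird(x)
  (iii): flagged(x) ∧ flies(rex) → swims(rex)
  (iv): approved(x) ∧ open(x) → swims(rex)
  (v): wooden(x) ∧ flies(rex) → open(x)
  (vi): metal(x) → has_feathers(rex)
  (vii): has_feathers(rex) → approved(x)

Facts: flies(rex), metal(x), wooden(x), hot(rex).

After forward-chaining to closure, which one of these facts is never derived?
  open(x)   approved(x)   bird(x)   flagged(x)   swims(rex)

Round 1: (i) [hot(rex) → cold(x)]; (ii) [flies(rex) ∧ wooden(x) → bird(x)]; (v) [wooden(x) ∧ flies(rex) → open(x)]; (vi) [metal(x) → has_feathers(rex)]. New: cold(x), bird(x), open(x), has_feathers(rex).
Round 2: (vii) [has_feathers(rex) → approved(x)]. New: approved(x).
Round 3: (iv) [approved(x) ∧ open(x) → swims(rex)]. New: swims(rex).
Derived: bird(x) (round 1), open(x) (round 1), approved(x) (round 2), swims(rex) (round 3). flagged(x) never appears in any round.

flagged(x)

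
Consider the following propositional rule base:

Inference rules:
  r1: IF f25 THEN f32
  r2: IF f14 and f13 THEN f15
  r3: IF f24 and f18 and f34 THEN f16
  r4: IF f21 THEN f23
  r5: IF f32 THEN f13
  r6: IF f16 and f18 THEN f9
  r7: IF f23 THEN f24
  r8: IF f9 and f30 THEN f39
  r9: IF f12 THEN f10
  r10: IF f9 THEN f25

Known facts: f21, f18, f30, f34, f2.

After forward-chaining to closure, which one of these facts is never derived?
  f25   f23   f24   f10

f10

Round 1: r4 [IF f21 THEN f23]. New: f23.
Round 2: r7 [IF f23 THEN f24]. New: f24.
Round 3: r3 [IF f24 and f18 and f34 THEN f16]. New: f16.
Round 4: r6 [IF f16 and f18 THEN f9]. New: f9.
Round 5: r8 [IF f9 and f30 THEN f39]; r10 [IF f9 THEN f25]. New: f39, f25.
Round 6: r1 [IF f25 THEN f32]. New: f32.
Round 7: r5 [IF f32 THEN f13]. New: f13.
Derived: f25 (round 5), f24 (round 2), f23 (round 1). f10 never appears in any round.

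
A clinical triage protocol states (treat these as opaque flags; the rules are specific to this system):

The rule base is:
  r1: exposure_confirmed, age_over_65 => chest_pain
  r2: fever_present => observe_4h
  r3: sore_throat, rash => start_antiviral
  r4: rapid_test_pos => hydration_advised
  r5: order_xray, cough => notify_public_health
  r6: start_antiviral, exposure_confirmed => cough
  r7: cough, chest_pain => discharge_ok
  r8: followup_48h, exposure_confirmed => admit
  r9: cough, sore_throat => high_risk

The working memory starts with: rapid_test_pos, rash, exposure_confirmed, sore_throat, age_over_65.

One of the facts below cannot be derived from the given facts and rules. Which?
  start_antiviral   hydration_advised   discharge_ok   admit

admit

Round 1: r1 [exposure_confirmed, age_over_65 => chest_pain]; r3 [sore_throat, rash => start_antiviral]; r4 [rapid_test_pos => hydration_advised]. Adds chest_pain, start_antiviral, hydration_advised.
Round 2: r6 [start_antiviral, exposure_confirmed => cough]. Adds cough.
Round 3: r7 [cough, chest_pain => discharge_ok]; r9 [cough, sore_throat => high_risk]. Adds discharge_ok, high_risk.
Derived: hydration_advised (round 1), start_antiviral (round 1), discharge_ok (round 3). admit never appears in any round.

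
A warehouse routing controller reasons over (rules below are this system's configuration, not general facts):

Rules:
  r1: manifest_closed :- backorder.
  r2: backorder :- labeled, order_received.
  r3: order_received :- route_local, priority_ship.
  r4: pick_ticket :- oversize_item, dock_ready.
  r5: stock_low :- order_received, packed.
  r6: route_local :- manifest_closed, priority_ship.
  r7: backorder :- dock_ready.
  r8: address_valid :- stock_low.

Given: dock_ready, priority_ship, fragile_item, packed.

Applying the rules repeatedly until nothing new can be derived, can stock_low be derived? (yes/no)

yes

Round 1: r7 [backorder :- dock_ready.]. New: backorder.
Round 2: r1 [manifest_closed :- backorder.]. New: manifest_closed.
Round 3: r6 [route_local :- manifest_closed, priority_ship.]. New: route_local.
Round 4: r3 [order_received :- route_local, priority_ship.]. New: order_received.
Round 5: r5 [stock_low :- order_received, packed.]. New: stock_low.
Round 6: r8 [address_valid :- stock_low.]. New: address_valid.
stock_low appears in round 5, so it is derivable.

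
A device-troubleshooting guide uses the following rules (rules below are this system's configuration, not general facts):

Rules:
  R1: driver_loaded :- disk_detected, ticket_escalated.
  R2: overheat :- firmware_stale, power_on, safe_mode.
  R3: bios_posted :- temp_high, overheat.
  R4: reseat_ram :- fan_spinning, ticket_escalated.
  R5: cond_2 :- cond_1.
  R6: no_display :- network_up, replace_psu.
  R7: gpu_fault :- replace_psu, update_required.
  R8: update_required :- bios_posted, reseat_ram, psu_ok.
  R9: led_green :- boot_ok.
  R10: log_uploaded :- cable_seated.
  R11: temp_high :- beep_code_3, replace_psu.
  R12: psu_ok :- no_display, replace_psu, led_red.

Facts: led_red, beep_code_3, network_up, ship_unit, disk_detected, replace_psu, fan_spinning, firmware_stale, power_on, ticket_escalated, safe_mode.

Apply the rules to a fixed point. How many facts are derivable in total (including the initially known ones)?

20

[1] R1 [driver_loaded :- disk_detected, ticket_escalated.]; R2 [overheat :- firmware_stale, power_on, safe_mode.]; R4 [reseat_ram :- fan_spinning, ticket_escalated.]; R6 [no_display :- network_up, replace_psu.]; R11 [temp_high :- beep_code_3, replace_psu.]. ⇒ new: driver_loaded, overheat, reseat_ram, no_display, temp_high.
[2] R3 [bios_posted :- temp_high, overheat.]; R12 [psu_ok :- no_display, replace_psu, led_red.]. ⇒ new: bios_posted, psu_ok.
[3] R8 [update_required :- bios_posted, reseat_ram, psu_ok.]. ⇒ new: update_required.
[4] R7 [gpu_fault :- replace_psu, update_required.]. ⇒ new: gpu_fault.
Closure: {beep_code_3, bios_posted, disk_detected, driver_loaded, fan_spinning, firmware_stale, gpu_fault, led_red, network_up, no_display, overheat, power_on, psu_ok, replace_psu, reseat_ram, safe_mode, ship_unit, temp_high, ticket_escalated, update_required} — 20 facts.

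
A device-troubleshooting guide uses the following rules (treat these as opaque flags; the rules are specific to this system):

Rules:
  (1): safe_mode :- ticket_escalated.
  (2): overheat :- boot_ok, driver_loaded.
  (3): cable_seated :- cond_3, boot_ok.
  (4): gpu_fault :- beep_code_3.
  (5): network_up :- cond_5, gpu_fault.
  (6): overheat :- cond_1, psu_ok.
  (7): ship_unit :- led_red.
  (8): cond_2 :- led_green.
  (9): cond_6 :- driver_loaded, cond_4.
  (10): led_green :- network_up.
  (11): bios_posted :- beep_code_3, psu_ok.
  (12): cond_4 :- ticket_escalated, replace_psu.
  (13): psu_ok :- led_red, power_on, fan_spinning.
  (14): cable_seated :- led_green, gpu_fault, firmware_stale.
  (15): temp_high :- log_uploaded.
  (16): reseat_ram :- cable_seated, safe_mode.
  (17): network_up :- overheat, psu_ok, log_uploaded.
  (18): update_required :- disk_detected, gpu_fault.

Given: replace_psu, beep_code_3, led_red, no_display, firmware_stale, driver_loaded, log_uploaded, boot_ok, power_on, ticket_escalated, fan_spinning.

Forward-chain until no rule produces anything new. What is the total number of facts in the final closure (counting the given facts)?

25

Round 1: (1) [safe_mode :- ticket_escalated.]; (2) [overheat :- boot_ok, driver_loaded.]; (4) [gpu_fault :- beep_code_3.]; (7) [ship_unit :- led_red.]; (12) [cond_4 :- ticket_escalated, replace_psu.]; (13) [psu_ok :- led_red, power_on, fan_spinning.]; (15) [temp_high :- log_uploaded.]. New: safe_mode, overheat, gpu_fault, ship_unit, cond_4, psu_ok, temp_high.
Round 2: (9) [cond_6 :- driver_loaded, cond_4.]; (11) [bios_posted :- beep_code_3, psu_ok.]; (17) [network_up :- overheat, psu_ok, log_uploaded.]. New: cond_6, bios_posted, network_up.
Round 3: (10) [led_green :- network_up.]. New: led_green.
Round 4: (8) [cond_2 :- led_green.]; (14) [cable_seated :- led_green, gpu_fault, firmware_stale.]. New: cond_2, cable_seated.
Round 5: (16) [reseat_ram :- cable_seated, safe_mode.]. New: reseat_ram.
Closure: {beep_code_3, bios_posted, boot_ok, cable_seated, cond_2, cond_4, cond_6, driver_loaded, fan_spinning, firmware_stale, gpu_fault, led_green, led_red, log_uploaded, network_up, no_display, overheat, power_on, psu_ok, replace_psu, reseat_ram, safe_mode, ship_unit, temp_high, ticket_escalated} — 25 facts.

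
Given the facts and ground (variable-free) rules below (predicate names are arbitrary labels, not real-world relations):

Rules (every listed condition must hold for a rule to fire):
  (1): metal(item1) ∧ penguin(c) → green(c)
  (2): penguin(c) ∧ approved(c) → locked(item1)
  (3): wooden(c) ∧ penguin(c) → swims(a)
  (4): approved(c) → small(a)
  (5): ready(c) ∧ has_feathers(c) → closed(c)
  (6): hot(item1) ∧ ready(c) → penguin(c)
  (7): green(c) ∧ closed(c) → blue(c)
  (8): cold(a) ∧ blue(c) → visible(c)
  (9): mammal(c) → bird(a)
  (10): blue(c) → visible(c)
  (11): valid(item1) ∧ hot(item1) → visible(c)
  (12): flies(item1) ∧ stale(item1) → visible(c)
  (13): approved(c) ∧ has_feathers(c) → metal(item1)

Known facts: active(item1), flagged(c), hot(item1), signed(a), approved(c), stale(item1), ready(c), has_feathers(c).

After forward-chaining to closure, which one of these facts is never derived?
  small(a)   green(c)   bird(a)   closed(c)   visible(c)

bird(a)

[1] (4) [approved(c) → small(a)]; (5) [ready(c) ∧ has_feathers(c) → closed(c)]; (6) [hot(item1) ∧ ready(c) → penguin(c)]; (13) [approved(c) ∧ has_feathers(c) → metal(item1)]. ⇒ new: small(a), closed(c), penguin(c), metal(item1).
[2] (1) [metal(item1) ∧ penguin(c) → green(c)]; (2) [penguin(c) ∧ approved(c) → locked(item1)]. ⇒ new: green(c), locked(item1).
[3] (7) [green(c) ∧ closed(c) → blue(c)]. ⇒ new: blue(c).
[4] (10) [blue(c) → visible(c)]. ⇒ new: visible(c).
Derived: green(c) (round 2), visible(c) (round 4), small(a) (round 1), closed(c) (round 1). bird(a) never appears in any round.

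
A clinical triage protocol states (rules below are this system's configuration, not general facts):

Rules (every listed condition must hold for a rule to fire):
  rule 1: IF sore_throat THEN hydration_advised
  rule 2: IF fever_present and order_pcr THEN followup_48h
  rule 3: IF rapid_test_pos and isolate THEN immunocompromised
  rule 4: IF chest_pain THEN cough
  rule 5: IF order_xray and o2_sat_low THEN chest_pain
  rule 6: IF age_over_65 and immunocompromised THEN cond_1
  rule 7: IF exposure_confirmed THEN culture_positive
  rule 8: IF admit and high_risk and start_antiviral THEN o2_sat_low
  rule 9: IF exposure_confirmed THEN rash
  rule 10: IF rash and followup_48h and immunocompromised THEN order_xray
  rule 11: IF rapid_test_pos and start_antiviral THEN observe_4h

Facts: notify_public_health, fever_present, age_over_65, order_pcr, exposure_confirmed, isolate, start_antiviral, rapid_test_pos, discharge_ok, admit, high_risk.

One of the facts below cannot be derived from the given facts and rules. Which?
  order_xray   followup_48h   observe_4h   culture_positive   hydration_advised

Round 1 fires rule 2, rule 3, rule 7, rule 8, rule 9, rule 11, giving followup_48h, immunocompromised, culture_positive, o2_sat_low, rash, observe_4h.
Round 2 fires rule 6, rule 10, giving cond_1, order_xray.
Round 3 fires rule 5, giving chest_pain.
Round 4 fires rule 4, giving cough.
Derived: observe_4h (round 1), order_xray (round 2), followup_48h (round 1), culture_positive (round 1). hydration_advised never appears in any round.

hydration_advised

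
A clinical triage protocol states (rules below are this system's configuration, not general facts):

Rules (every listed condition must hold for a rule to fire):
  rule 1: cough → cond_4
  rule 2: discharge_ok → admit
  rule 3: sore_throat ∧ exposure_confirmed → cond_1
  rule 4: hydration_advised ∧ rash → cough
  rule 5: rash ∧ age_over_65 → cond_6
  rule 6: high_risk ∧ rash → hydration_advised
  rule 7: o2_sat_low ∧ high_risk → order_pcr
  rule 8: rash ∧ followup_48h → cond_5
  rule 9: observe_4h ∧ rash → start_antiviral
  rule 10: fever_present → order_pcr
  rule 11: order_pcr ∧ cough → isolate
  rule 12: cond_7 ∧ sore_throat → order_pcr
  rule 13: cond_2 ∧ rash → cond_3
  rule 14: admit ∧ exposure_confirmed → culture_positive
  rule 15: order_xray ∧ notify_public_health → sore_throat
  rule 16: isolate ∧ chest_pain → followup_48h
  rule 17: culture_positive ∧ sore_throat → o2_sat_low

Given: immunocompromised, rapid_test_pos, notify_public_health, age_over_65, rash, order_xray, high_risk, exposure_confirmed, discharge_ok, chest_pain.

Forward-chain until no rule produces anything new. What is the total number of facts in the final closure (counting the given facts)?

23

Round 1 fires rule 2, rule 5, rule 6, rule 15, giving admit, cond_6, hydration_advised, sore_throat.
Round 2 fires rule 3, rule 4, rule 14, giving cond_1, cough, culture_positive.
Round 3 fires rule 1, rule 17, giving cond_4, o2_sat_low.
Round 4 fires rule 7, giving order_pcr.
Round 5 fires rule 11, giving isolate.
Round 6 fires rule 16, giving followup_48h.
Round 7 fires rule 8, giving cond_5.
Closure: {admit, age_over_65, chest_pain, cond_1, cond_4, cond_5, cond_6, cough, culture_positive, discharge_ok, exposure_confirmed, followup_48h, high_risk, hydration_advised, immunocompromised, isolate, notify_public_health, o2_sat_low, order_pcr, order_xray, rapid_test_pos, rash, sore_throat} — 23 facts.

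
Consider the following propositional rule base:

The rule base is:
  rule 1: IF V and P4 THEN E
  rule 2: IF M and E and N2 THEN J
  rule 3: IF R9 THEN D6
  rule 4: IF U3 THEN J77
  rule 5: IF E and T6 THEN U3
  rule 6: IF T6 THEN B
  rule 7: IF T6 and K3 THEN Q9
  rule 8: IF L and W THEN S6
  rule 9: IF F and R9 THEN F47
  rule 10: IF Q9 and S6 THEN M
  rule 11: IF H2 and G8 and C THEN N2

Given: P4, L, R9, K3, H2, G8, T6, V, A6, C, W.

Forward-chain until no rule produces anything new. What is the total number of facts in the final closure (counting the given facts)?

21

[1] rule 1 [IF V and P4 THEN E]; rule 3 [IF R9 THEN D6]; rule 6 [IF T6 THEN B]; rule 7 [IF T6 and K3 THEN Q9]; rule 8 [IF L and W THEN S6]; rule 11 [IF H2 and G8 and C THEN N2]. ⇒ new: E, D6, B, Q9, S6, N2.
[2] rule 5 [IF E and T6 THEN U3]; rule 10 [IF Q9 and S6 THEN M]. ⇒ new: U3, M.
[3] rule 2 [IF M and E and N2 THEN J]; rule 4 [IF U3 THEN J77]. ⇒ new: J, J77.
Closure: {A6, B, C, D6, E, G8, H2, J, J77, K3, L, M, N2, P4, Q9, R9, S6, T6, U3, V, W} — 21 facts.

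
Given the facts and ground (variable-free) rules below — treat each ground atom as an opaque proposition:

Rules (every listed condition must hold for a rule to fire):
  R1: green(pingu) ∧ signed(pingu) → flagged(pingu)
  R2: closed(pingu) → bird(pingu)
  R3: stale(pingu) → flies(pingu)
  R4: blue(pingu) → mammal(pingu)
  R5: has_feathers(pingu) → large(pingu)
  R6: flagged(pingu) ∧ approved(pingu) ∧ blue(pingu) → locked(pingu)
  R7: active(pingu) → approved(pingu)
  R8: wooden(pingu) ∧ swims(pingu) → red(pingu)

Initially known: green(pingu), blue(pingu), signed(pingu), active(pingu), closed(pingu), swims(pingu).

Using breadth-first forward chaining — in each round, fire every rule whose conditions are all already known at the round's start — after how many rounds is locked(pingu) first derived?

Round 1 — R1, R2, R4, R7, derive flagged(pingu), bird(pingu), mammal(pingu), approved(pingu).
Round 2 — R6, derive locked(pingu).
locked(pingu) first appears in round 2.

2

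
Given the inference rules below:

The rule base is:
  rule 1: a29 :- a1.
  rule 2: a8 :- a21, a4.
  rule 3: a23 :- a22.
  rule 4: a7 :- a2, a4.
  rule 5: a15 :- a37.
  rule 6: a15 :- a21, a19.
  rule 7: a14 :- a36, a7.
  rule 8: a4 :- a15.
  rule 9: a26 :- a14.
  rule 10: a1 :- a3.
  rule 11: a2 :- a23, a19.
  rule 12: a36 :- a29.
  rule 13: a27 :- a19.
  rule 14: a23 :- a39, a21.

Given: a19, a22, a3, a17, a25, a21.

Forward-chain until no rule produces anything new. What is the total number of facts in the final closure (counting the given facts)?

18

Round 1: rule 3 [a23 :- a22.]; rule 6 [a15 :- a21, a19.]; rule 10 [a1 :- a3.]; rule 13 [a27 :- a19.]. New: a23, a15, a1, a27.
Round 2: rule 1 [a29 :- a1.]; rule 8 [a4 :- a15.]; rule 11 [a2 :- a23, a19.]. New: a29, a4, a2.
Round 3: rule 2 [a8 :- a21, a4.]; rule 4 [a7 :- a2, a4.]; rule 12 [a36 :- a29.]. New: a8, a7, a36.
Round 4: rule 7 [a14 :- a36, a7.]. New: a14.
Round 5: rule 9 [a26 :- a14.]. New: a26.
Closure: {a1, a14, a15, a17, a19, a2, a21, a22, a23, a25, a26, a27, a29, a3, a36, a4, a7, a8} — 18 facts.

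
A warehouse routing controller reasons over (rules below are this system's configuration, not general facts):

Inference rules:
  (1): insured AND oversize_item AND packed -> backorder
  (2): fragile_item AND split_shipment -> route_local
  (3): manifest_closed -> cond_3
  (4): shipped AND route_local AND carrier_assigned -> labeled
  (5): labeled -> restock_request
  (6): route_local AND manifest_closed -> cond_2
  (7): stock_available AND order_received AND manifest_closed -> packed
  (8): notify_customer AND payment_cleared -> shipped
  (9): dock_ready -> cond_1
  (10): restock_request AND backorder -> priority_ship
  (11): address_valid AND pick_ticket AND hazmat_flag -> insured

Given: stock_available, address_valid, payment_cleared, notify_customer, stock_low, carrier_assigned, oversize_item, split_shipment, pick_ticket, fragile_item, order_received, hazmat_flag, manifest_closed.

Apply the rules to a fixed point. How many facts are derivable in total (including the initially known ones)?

Round 1: (2) [fragile_item AND split_shipment -> route_local]; (3) [manifest_closed -> cond_3]; (7) [stock_available AND order_received AND manifest_closed -> packed]; (8) [notify_customer AND payment_cleared -> shipped]; (11) [address_valid AND pick_ticket AND hazmat_flag -> insured]. New: route_local, cond_3, packed, shipped, insured.
Round 2: (1) [insured AND oversize_item AND packed -> backorder]; (4) [shipped AND route_local AND carrier_assigned -> labeled]; (6) [route_local AND manifest_closed -> cond_2]. New: backorder, labeled, cond_2.
Round 3: (5) [labeled -> restock_request]. New: restock_request.
Round 4: (10) [restock_request AND backorder -> priority_ship]. New: priority_ship.
Closure: {address_valid, backorder, carrier_assigned, cond_2, cond_3, fragile_item, hazmat_flag, insured, labeled, manifest_closed, notify_customer, order_received, oversize_item, packed, payment_cleared, pick_ticket, priority_ship, restock_request, route_local, shipped, split_shipment, stock_available, stock_low} — 23 facts.

23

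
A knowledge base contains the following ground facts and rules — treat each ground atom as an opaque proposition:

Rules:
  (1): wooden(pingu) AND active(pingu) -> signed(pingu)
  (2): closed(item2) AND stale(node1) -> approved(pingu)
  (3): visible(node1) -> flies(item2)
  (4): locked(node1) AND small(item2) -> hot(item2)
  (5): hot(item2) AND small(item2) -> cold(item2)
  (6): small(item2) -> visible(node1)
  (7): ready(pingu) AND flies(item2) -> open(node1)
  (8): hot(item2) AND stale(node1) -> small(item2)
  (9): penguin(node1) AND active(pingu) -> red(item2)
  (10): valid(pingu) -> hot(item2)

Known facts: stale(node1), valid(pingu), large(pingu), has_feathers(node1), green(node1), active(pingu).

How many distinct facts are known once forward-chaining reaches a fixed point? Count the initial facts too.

11

Round 1 fires (10), giving hot(item2).
Round 2 fires (8), giving small(item2).
Round 3 fires (5), (6), giving cold(item2), visible(node1).
Round 4 fires (3), giving flies(item2).
Closure: {active(pingu), cold(item2), flies(item2), green(node1), has_feathers(node1), hot(item2), large(pingu), small(item2), stale(node1), valid(pingu), visible(node1)} — 11 facts.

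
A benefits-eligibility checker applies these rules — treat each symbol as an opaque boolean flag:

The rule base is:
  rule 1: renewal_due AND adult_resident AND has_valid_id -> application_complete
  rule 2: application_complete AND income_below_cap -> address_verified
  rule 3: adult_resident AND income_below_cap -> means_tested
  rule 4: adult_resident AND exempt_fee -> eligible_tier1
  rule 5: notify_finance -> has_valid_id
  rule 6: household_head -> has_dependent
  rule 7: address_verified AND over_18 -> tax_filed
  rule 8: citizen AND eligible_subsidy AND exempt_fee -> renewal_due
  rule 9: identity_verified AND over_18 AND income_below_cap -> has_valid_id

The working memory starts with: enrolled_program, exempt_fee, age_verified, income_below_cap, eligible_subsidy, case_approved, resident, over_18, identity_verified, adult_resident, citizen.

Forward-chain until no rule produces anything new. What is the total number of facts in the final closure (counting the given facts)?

18

Round 1: rule 3 [adult_resident AND income_below_cap -> means_tested]; rule 4 [adult_resident AND exempt_fee -> eligible_tier1]; rule 8 [citizen AND eligible_subsidy AND exempt_fee -> renewal_due]; rule 9 [identity_verified AND over_18 AND income_below_cap -> has_valid_id]. Adds means_tested, eligible_tier1, renewal_due, has_valid_id.
Round 2: rule 1 [renewal_due AND adult_resident AND has_valid_id -> application_complete]. Adds application_complete.
Round 3: rule 2 [application_complete AND income_below_cap -> address_verified]. Adds address_verified.
Round 4: rule 7 [address_verified AND over_18 -> tax_filed]. Adds tax_filed.
Closure: {address_verified, adult_resident, age_verified, application_complete, case_approved, citizen, eligible_subsidy, eligible_tier1, enrolled_program, exempt_fee, has_valid_id, identity_verified, income_below_cap, means_tested, over_18, renewal_due, resident, tax_filed} — 18 facts.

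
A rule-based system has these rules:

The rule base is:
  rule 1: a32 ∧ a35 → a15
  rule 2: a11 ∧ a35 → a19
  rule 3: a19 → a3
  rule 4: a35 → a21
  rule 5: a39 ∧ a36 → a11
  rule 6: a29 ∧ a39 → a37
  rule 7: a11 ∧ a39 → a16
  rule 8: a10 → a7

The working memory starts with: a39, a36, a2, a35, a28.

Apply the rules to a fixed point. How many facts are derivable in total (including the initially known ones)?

Round 1: rule 4 [a35 → a21]; rule 5 [a39 ∧ a36 → a11]. Adds a21, a11.
Round 2: rule 2 [a11 ∧ a35 → a19]; rule 7 [a11 ∧ a39 → a16]. Adds a19, a16.
Round 3: rule 3 [a19 → a3]. Adds a3.
Closure: {a11, a16, a19, a2, a21, a28, a3, a35, a36, a39} — 10 facts.

10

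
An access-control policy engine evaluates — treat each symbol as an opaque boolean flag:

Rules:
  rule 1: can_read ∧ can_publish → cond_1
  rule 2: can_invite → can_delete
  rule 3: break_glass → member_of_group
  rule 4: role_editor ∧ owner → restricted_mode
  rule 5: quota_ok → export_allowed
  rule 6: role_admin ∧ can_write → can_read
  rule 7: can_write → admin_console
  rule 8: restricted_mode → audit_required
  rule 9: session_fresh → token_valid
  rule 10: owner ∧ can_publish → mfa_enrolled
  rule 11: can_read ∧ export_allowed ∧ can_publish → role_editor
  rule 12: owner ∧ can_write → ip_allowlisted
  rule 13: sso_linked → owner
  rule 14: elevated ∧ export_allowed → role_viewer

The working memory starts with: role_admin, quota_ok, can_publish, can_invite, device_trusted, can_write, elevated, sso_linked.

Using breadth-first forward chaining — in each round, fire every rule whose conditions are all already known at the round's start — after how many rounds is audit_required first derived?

Round 1: rule 2 [can_invite → can_delete]; rule 5 [quota_ok → export_allowed]; rule 6 [role_admin ∧ can_write → can_read]; rule 7 [can_write → admin_console]; rule 13 [sso_linked → owner]. New: can_delete, export_allowed, can_read, admin_console, owner.
Round 2: rule 1 [can_read ∧ can_publish → cond_1]; rule 10 [owner ∧ can_publish → mfa_enrolled]; rule 11 [can_read ∧ export_allowed ∧ can_publish → role_editor]; rule 12 [owner ∧ can_write → ip_allowlisted]; rule 14 [elevated ∧ export_allowed → role_viewer]. New: cond_1, mfa_enrolled, role_editor, ip_allowlisted, role_viewer.
Round 3: rule 4 [role_editor ∧ owner → restricted_mode]. New: restricted_mode.
Round 4: rule 8 [restricted_mode → audit_required]. New: audit_required.
audit_required first appears in round 4.

4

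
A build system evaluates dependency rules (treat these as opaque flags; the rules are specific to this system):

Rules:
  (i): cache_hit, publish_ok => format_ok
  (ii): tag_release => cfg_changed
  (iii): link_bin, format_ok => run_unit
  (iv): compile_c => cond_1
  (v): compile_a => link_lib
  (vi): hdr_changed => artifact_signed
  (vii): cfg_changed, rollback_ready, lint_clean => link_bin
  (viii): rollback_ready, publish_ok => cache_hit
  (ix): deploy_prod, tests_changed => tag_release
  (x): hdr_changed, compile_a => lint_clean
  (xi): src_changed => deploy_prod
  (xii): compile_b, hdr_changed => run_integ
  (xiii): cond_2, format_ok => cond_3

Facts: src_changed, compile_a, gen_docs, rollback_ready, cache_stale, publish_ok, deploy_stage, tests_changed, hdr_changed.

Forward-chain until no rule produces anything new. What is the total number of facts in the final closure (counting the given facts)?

Round 1 — (v), (vi), (viii), (x), (xi), derive link_lib, artifact_signed, cache_hit, lint_clean, deploy_prod.
Round 2 — (i), (ix), derive format_ok, tag_release.
Round 3 — (ii), derive cfg_changed.
Round 4 — (vii), derive link_bin.
Round 5 — (iii), derive run_unit.
Closure: {artifact_signed, cache_hit, cache_stale, cfg_changed, compile_a, deploy_prod, deploy_stage, format_ok, gen_docs, hdr_changed, link_bin, link_lib, lint_clean, publish_ok, rollback_ready, run_unit, src_changed, tag_release, tests_changed} — 19 facts.

19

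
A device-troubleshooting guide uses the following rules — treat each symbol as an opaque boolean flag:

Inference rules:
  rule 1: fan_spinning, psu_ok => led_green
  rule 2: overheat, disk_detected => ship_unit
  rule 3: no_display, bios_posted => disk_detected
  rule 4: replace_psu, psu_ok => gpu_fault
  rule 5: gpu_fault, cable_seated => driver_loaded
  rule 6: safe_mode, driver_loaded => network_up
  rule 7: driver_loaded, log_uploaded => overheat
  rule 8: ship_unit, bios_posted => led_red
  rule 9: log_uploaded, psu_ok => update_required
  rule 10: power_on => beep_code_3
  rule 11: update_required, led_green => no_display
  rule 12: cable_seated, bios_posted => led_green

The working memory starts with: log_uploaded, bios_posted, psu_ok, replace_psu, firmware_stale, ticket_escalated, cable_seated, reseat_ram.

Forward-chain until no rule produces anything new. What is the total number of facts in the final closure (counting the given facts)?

17

[1] rule 4 [replace_psu, psu_ok => gpu_fault]; rule 9 [log_uploaded, psu_ok => update_required]; rule 12 [cable_seated, bios_posted => led_green]. ⇒ new: gpu_fault, update_required, led_green.
[2] rule 5 [gpu_fault, cable_seated => driver_loaded]; rule 11 [update_required, led_green => no_display]. ⇒ new: driver_loaded, no_display.
[3] rule 3 [no_display, bios_posted => disk_detected]; rule 7 [driver_loaded, log_uploaded => overheat]. ⇒ new: disk_detected, overheat.
[4] rule 2 [overheat, disk_detected => ship_unit]. ⇒ new: ship_unit.
[5] rule 8 [ship_unit, bios_posted => led_red]. ⇒ new: led_red.
Closure: {bios_posted, cable_seated, disk_detected, driver_loaded, firmware_stale, gpu_fault, led_green, led_red, log_uploaded, no_display, overheat, psu_ok, replace_psu, reseat_ram, ship_unit, ticket_escalated, update_required} — 17 facts.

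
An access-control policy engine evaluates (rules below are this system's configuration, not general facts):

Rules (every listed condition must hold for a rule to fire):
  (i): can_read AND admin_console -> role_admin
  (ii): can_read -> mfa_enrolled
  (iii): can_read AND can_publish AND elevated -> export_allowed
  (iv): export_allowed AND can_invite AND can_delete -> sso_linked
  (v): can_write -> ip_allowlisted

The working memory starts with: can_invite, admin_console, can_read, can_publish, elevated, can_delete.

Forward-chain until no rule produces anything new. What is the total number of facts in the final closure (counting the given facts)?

10

[1] (i) [can_read AND admin_console -> role_admin]; (ii) [can_read -> mfa_enrolled]; (iii) [can_read AND can_publish AND elevated -> export_allowed]. ⇒ new: role_admin, mfa_enrolled, export_allowed.
[2] (iv) [export_allowed AND can_invite AND can_delete -> sso_linked]. ⇒ new: sso_linked.
Closure: {admin_console, can_delete, can_invite, can_publish, can_read, elevated, export_allowed, mfa_enrolled, role_admin, sso_linked} — 10 facts.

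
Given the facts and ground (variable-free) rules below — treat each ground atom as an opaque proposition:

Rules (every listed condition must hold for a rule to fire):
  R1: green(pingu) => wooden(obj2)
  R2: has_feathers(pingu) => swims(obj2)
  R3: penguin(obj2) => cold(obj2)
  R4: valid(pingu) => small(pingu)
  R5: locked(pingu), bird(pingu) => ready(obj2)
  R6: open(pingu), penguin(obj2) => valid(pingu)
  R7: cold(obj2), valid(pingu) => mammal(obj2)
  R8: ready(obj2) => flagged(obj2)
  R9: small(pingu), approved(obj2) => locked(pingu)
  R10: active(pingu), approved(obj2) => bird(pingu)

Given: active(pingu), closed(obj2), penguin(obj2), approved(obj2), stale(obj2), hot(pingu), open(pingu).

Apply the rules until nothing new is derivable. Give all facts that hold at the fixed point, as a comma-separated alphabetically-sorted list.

Round 1: R3 [penguin(obj2) => cold(obj2)]; R6 [open(pingu), penguin(obj2) => valid(pingu)]; R10 [active(pingu), approved(obj2) => bird(pingu)]. New: cold(obj2), valid(pingu), bird(pingu).
Round 2: R4 [valid(pingu) => small(pingu)]; R7 [cold(obj2), valid(pingu) => mammal(obj2)]. New: small(pingu), mammal(obj2).
Round 3: R9 [small(pingu), approved(obj2) => locked(pingu)]. New: locked(pingu).
Round 4: R5 [locked(pingu), bird(pingu) => ready(obj2)]. New: ready(obj2).
Round 5: R8 [ready(obj2) => flagged(obj2)]. New: flagged(obj2).

active(pingu), approved(obj2), bird(pingu), closed(obj2), cold(obj2), flagged(obj2), hot(pingu), locked(pingu), mammal(obj2), open(pingu), penguin(obj2), ready(obj2), small(pingu), stale(obj2), valid(pingu)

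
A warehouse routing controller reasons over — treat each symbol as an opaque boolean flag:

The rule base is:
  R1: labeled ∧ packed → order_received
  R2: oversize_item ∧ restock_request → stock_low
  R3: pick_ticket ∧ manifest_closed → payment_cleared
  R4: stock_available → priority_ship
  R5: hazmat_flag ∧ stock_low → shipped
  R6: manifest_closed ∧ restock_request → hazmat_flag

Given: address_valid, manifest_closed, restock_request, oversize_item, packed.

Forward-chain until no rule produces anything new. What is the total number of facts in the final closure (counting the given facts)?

8

[1] R2 [oversize_item ∧ restock_request → stock_low]; R6 [manifest_closed ∧ restock_request → hazmat_flag]. ⇒ new: stock_low, hazmat_flag.
[2] R5 [hazmat_flag ∧ stock_low → shipped]. ⇒ new: shipped.
Closure: {address_valid, hazmat_flag, manifest_closed, oversize_item, packed, restock_request, shipped, stock_low} — 8 facts.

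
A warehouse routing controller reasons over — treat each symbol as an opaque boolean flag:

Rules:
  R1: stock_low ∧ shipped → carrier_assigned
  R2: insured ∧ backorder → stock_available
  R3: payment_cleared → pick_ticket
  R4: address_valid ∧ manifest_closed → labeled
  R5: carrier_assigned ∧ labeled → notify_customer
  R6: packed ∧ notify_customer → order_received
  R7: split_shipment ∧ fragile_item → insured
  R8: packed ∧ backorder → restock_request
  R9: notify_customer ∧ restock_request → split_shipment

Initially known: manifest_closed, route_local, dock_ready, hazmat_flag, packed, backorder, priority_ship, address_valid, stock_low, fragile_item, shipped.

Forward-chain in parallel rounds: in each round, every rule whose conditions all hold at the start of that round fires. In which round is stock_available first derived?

5

Round 1: R1 [stock_low ∧ shipped → carrier_assigned]; R4 [address_valid ∧ manifest_closed → labeled]; R8 [packed ∧ backorder → restock_request]. Adds carrier_assigned, labeled, restock_request.
Round 2: R5 [carrier_assigned ∧ labeled → notify_customer]. Adds notify_customer.
Round 3: R6 [packed ∧ notify_customer → order_received]; R9 [notify_customer ∧ restock_request → split_shipment]. Adds order_received, split_shipment.
Round 4: R7 [split_shipment ∧ fragile_item → insured]. Adds insured.
Round 5: R2 [insured ∧ backorder → stock_available]. Adds stock_available.
stock_available first appears in round 5.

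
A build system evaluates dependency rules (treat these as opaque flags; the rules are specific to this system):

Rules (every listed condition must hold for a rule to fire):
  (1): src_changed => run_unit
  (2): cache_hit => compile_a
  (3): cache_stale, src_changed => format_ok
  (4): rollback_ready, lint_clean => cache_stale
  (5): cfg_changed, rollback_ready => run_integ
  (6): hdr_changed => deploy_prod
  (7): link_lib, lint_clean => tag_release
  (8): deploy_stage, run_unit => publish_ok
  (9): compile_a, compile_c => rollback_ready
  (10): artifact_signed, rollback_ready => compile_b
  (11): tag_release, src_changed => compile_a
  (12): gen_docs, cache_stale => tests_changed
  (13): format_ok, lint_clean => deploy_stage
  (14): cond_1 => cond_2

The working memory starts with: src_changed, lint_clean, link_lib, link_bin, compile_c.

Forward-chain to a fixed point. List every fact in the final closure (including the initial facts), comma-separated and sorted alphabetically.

cache_stale, compile_a, compile_c, deploy_stage, format_ok, link_bin, link_lib, lint_clean, publish_ok, rollback_ready, run_unit, src_changed, tag_release

Round 1: (1) [src_changed => run_unit]; (7) [link_lib, lint_clean => tag_release]. New: run_unit, tag_release.
Round 2: (11) [tag_release, src_changed => compile_a]. New: compile_a.
Round 3: (9) [compile_a, compile_c => rollback_ready]. New: rollback_ready.
Round 4: (4) [rollback_ready, lint_clean => cache_stale]. New: cache_stale.
Round 5: (3) [cache_stale, src_changed => format_ok]. New: format_ok.
Round 6: (13) [format_ok, lint_clean => deploy_stage]. New: deploy_stage.
Round 7: (8) [deploy_stage, run_unit => publish_ok]. New: publish_ok.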